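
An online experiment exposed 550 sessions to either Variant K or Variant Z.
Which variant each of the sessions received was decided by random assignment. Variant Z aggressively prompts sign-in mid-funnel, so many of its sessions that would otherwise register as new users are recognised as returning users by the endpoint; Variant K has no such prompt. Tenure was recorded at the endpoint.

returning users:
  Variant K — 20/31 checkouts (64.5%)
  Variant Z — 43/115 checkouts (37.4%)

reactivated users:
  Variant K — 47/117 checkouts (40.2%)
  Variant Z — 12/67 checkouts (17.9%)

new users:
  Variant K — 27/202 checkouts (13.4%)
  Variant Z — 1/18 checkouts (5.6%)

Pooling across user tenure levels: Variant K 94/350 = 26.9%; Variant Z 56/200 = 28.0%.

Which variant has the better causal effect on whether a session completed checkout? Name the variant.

Variant Z

Within every user tenure level Variant K has the higher rate, yet pooled Variant Z does — Simpson's reversal.
The distribution of user tenure is itself part of what the variant does — it is an intermediate outcome. Holding it fixed would remove that part of the effect; the total effect is the pooled difference.
Pooled: Variant K 26.9% vs Variant Z 28.0%; Variant Z is higher overall.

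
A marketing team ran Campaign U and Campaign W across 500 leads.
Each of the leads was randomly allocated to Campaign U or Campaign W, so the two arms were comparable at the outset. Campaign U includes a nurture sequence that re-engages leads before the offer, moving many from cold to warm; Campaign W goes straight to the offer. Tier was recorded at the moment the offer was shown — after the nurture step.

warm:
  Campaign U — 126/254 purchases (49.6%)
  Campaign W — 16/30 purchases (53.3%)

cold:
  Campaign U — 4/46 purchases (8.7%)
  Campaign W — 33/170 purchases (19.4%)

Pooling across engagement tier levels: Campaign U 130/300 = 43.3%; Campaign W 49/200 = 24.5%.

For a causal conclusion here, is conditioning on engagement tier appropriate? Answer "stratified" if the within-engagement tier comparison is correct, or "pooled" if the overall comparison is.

Engagement tier is downstream of the campaign. One should not condition on a consequence of treatment, so the overall rates are the right comparison.
Pooled: Campaign U 43.3% vs Campaign W 24.5%; Campaign U is higher overall.

pooled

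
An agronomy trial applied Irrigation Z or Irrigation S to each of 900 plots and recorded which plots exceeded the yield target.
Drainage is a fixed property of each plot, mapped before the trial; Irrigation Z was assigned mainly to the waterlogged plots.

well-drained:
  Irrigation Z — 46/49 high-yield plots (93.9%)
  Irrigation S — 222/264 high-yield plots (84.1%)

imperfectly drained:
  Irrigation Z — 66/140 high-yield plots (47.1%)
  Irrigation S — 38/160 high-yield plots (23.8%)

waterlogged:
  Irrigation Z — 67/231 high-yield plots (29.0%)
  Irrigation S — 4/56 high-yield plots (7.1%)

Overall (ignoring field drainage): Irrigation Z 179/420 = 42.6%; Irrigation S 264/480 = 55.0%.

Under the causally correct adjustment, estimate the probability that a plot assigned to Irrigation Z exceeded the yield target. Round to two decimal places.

0.58

The stratified and pooled comparisons disagree (Irrigation Z wins within each field drainage; Irrigation S wins overall), so the answer turns on the causal role of field drainage.
The imbalance in field drainage arose from how plots were allocated, not from anything the irrigation did; and field drainage independently affects the outcome. The pooled gap is confounded — condition on field drainage.
Standardising Irrigation Z to the population field drainage mix: 0.348·46/49 + 0.333·66/140 + 0.319·67/231 = 0.576.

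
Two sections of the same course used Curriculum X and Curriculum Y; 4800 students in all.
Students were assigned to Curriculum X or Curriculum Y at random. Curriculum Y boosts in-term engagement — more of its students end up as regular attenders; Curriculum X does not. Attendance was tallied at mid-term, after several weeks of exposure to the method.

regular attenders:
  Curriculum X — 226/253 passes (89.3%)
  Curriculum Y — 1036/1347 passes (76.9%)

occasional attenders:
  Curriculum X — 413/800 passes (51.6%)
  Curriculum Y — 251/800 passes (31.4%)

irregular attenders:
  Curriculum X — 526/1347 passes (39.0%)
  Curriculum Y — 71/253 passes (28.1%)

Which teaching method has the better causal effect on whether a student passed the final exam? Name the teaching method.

Curriculum Y

The distribution of mid-term attendance is itself part of what the teaching method does — it is an intermediate outcome. Holding it fixed would remove that part of the effect; the total effect is the pooled difference.
Pooled: Curriculum X 48.5% vs Curriculum Y 56.6%; Curriculum Y is higher overall.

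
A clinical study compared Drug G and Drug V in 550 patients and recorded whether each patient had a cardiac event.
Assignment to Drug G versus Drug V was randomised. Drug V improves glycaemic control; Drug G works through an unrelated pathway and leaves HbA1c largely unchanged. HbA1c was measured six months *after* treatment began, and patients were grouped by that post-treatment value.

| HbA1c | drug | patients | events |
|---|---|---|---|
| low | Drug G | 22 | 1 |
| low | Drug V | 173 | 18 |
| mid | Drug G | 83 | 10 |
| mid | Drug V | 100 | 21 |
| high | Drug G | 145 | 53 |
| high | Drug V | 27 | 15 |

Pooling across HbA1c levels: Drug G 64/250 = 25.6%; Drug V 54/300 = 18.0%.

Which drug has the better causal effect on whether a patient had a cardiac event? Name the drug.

HbA1c is recorded after the drug and is itself shifted by it — it sits on the causal path from drug to outcome. Conditioning on a mediator would strip out part of the effect we want; the pooled comparison gives the total causal effect.
Pooled: Drug G 25.6% vs Drug V 18.0%; Drug V is lower overall.

Drug V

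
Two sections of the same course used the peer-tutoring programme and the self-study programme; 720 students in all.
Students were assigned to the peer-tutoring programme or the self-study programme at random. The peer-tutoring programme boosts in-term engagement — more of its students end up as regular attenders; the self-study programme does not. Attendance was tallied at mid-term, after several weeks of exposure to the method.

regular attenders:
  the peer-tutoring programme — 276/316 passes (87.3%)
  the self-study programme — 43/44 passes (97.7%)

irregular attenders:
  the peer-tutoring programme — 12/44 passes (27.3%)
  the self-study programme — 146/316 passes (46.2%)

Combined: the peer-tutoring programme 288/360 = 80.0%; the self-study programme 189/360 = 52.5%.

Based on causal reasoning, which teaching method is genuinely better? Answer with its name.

the peer-tutoring programme

the self-study programme is higher inside every mid-term attendance stratum but the peer-tutoring programme is higher in aggregate. Whether to stratify depends on how mid-term attendance relates to the teaching method.
Mid-term attendance is downstream of the teaching method. One should not condition on a consequence of treatment, so the overall rates are the right comparison.
Pooled: the peer-tutoring programme 80.0% vs the self-study programme 52.5%; the peer-tutoring programme is higher overall.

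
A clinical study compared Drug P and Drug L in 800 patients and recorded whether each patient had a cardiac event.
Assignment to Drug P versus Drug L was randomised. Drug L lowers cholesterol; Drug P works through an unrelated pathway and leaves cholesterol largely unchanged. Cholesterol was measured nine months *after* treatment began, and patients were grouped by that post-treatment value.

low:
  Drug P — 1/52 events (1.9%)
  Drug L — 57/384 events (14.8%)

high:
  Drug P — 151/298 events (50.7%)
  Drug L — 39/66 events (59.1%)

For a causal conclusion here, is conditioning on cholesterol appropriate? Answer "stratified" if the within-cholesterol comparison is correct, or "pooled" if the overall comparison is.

pooled

The stratified and pooled comparisons disagree (Drug P wins within each cholesterol; Drug L wins overall), so the answer turns on the causal role of cholesterol.
Stratifying would compare drugs among patients the drugs themselves sorted into cholesterol groups — a form of selection on an intermediate. The unconditioned pooled rates give the total causal effect.
Pooled: Drug P 43.4% vs Drug L 21.3%; Drug L is lower overall.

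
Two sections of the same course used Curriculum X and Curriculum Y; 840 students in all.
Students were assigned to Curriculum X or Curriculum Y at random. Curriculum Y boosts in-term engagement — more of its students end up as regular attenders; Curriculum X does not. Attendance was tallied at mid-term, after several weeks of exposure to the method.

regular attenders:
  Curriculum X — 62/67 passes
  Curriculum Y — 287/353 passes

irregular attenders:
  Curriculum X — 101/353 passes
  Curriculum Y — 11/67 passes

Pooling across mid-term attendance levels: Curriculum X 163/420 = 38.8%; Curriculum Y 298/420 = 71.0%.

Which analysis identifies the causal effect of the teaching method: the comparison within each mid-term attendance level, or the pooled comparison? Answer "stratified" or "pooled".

pooled

The distribution of mid-term attendance is itself part of what the teaching method does — it is an intermediate outcome. Holding it fixed would remove that part of the effect; the total effect is the pooled difference.
Pooled: Curriculum X 38.8% vs Curriculum Y 71.0%; Curriculum Y is higher overall.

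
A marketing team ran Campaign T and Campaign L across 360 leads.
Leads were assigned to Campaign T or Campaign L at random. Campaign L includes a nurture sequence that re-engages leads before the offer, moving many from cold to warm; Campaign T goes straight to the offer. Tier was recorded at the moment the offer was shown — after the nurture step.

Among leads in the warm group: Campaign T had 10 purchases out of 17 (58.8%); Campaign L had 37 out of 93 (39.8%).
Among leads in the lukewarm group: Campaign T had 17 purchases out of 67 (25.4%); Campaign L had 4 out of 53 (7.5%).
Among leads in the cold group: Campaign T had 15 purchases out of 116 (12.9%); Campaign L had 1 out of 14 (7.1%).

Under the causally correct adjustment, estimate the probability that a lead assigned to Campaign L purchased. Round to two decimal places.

0.26

Within every engagement tier level Campaign T has the higher rate, yet pooled Campaign L does — Simpson's reversal.
Engagement tier is downstream of the campaign. One should not condition on a consequence of treatment, so the overall rates are the right comparison.
So P(outcome | do(Campaign L)) is just the pooled rate for Campaign L: 42/160 = 0.263.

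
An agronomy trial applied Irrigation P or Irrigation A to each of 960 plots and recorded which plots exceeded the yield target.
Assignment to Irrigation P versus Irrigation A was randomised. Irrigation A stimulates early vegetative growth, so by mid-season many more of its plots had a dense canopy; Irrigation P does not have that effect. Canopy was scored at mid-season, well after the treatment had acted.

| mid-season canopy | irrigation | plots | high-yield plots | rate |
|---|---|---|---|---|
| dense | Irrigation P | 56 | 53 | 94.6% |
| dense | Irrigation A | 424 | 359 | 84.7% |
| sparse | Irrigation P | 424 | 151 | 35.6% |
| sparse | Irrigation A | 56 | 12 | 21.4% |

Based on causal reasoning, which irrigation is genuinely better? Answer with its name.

Mid-season canopy lies on the pathway irrigation → mid-season canopy → outcome, so adjusting for it blocks the indirect effect. For the total causal effect of irrigation, use the unadjusted pooled rates.
Pooled: Irrigation P 42.5% vs Irrigation A 77.3%; Irrigation A is higher overall.

Irrigation A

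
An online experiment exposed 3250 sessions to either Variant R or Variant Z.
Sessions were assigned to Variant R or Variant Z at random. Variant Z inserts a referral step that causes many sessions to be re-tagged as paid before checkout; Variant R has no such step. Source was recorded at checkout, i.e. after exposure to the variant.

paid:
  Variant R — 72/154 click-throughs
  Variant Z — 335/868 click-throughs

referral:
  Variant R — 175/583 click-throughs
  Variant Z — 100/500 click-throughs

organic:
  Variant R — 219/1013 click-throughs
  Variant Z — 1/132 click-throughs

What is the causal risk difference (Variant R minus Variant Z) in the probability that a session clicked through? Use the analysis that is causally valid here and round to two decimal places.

Traffic source is downstream of the variant. One should not condition on a consequence of treatment, so the overall rates are the right comparison.
The causal difference is the pooled difference: 0.266 − 0.291 = -0.024.

-0.02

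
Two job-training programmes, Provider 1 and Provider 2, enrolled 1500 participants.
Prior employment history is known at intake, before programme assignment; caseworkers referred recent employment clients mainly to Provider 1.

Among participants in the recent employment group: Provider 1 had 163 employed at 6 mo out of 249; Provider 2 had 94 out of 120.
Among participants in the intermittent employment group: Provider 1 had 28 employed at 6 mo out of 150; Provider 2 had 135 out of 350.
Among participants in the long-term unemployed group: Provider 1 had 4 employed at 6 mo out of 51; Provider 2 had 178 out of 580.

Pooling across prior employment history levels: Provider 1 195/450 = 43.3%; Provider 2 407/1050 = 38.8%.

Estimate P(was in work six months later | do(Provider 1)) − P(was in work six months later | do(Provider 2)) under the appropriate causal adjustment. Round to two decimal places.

Provider 2 is higher inside every prior employment history stratum but Provider 1 is higher in aggregate. Whether to stratify depends on how prior employment history relates to the programme.
Here prior employment history is a common cause — it drives both which programme a case falls under and the outcome. The crude comparison mixes populations; the stratum-specific rates are the causally relevant ones.
Adjusting over the population distribution of prior employment history: 0.246·(0.655−0.783) + 0.333·(0.187−0.386) + 0.421·(0.078−0.307) = -0.194.

-0.19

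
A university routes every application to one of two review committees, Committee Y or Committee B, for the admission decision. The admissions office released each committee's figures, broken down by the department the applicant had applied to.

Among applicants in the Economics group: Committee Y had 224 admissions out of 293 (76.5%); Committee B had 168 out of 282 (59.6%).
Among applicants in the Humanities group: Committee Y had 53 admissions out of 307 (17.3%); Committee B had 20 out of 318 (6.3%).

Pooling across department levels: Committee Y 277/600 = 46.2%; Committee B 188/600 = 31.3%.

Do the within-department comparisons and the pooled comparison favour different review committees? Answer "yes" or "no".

Within each department level (Economics 76.5% vs 59.6%; Humanities 17.3% vs 6.3%), Committee Y has the higher rate every time. Pooled: 46.2% vs 31.3% — Committee Y has the higher rate overall. They agree.

no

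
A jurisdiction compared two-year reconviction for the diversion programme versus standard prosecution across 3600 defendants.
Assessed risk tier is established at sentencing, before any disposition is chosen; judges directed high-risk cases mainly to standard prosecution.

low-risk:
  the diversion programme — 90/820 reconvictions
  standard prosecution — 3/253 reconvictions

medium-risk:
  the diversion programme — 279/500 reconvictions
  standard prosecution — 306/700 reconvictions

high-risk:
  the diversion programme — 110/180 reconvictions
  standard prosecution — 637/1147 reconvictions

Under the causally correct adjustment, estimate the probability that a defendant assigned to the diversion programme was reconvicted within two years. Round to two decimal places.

Assessed risk tier satisfies the back-door criterion: it is not a descendant of the disposition, and it blocks the spurious path from disposition to outcome. Adjusting for it (i.e., using the within-assessed risk tier rates) gives the causal effect.
Standardising the diversion programme to the population assessed risk tier mix: 0.298·90/820 + 0.333·279/500 + 0.369·110/180 = 0.444.

0.44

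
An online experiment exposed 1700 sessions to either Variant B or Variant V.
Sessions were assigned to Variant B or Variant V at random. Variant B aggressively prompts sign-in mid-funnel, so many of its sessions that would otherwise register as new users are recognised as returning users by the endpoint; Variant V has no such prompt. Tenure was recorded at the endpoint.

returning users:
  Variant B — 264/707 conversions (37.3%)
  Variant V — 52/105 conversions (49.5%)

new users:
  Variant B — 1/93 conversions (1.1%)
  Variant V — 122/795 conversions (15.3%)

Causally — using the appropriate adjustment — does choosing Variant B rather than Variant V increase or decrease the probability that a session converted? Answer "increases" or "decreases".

increases

Stratifying would compare variants among sessions the variants themselves sorted into user tenure groups — a form of selection on an intermediate. The unconditioned pooled rates give the total causal effect.
Pooled: Variant B 33.1% vs Variant V 19.3%; Variant B is higher overall.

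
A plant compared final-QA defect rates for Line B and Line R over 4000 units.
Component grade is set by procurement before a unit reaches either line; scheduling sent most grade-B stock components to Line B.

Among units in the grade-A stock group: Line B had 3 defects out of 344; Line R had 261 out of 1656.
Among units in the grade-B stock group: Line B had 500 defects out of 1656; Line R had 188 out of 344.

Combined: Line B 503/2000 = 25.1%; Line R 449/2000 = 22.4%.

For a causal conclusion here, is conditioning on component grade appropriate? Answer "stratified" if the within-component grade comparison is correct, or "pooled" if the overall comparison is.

stratified

Within every component grade level Line B has the lower rate, yet pooled Line R does — Simpson's reversal.
The imbalance in component grade arose from how units were allocated, not from anything the line did; and component grade independently affects the outcome. The pooled gap is confounded — condition on component grade.
Within each level — grade-A stock: 0.9% vs 15.8%; grade-B stock: 30.2% vs 54.7% — Line B is lower every time.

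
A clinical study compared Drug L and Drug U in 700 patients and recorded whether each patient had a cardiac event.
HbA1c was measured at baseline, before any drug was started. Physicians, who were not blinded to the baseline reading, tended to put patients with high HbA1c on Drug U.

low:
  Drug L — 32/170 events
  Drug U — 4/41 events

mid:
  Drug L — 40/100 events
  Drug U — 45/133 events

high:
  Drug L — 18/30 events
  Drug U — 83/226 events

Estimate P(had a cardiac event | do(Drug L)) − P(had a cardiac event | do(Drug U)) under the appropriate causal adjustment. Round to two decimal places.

The stratified and pooled comparisons disagree (Drug U wins within each HbA1c; Drug L wins overall), so the answer turns on the causal role of HbA1c.
HbA1c satisfies the back-door criterion: it is not a descendant of the drug, and it blocks the spurious path from drug to outcome. Adjusting for it (i.e., using the within-HbA1c rates) gives the causal effect.
Adjusting over the population distribution of HbA1c: 0.301·(0.188−0.098) + 0.333·(0.400−0.338) + 0.366·(0.600−0.367) = +0.133.

+0.13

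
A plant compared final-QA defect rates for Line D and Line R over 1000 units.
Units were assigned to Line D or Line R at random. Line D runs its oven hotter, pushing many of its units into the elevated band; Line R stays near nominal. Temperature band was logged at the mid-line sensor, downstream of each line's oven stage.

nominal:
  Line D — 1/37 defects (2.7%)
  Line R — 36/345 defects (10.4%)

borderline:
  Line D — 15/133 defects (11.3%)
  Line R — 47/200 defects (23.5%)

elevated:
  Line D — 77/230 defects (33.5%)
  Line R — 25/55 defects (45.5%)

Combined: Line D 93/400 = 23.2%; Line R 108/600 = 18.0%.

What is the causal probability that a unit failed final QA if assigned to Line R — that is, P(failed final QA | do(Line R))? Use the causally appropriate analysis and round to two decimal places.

In-process temperature band here is a post-treatment variable shaped by the line; conditioning on it would introduce bias rather than remove it. The overall comparison is the causal one.
So P(outcome | do(Line R)) is just the pooled rate for Line R: 108/600 = 0.180.

0.18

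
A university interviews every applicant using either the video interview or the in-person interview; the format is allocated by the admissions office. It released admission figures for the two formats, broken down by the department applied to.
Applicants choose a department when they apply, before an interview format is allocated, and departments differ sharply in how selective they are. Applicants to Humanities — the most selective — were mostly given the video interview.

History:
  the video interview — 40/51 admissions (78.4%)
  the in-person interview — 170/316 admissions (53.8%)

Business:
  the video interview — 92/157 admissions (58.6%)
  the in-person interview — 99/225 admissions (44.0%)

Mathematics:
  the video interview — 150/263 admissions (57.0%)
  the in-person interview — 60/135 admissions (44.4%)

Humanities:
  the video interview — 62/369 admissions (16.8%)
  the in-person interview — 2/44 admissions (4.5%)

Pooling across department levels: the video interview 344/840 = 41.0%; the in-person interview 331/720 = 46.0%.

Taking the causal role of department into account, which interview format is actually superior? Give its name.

the video interview

Nothing the interview format does changes department; the imbalance is an allocation artefact. With department also predicting the outcome, the pooled figure is confounded, and the within-stratum comparison is the causal one.
Within each level — History: 78.4% vs 53.8%; Business: 58.6% vs 44.0%; Mathematics: 57.0% vs 44.4%; Humanities: 16.8% vs 4.5% — the video interview is higher every time.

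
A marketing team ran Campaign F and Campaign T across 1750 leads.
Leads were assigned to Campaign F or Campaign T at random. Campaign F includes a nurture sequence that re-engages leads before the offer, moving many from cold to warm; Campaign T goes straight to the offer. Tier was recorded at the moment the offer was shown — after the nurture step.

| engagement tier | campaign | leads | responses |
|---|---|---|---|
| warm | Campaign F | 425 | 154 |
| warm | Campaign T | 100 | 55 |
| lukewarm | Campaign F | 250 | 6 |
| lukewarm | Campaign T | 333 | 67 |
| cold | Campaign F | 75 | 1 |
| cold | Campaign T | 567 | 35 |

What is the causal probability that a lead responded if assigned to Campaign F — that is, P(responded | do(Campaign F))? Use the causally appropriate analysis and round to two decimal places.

Campaign T is higher inside every engagement tier stratum but Campaign F is higher in aggregate. Whether to stratify depends on how engagement tier relates to the campaign.
Engagement tier is recorded after the campaign and is itself shifted by it — it sits on the causal path from campaign to outcome. Conditioning on a mediator would strip out part of the effect we want; the pooled comparison gives the total causal effect.
So P(outcome | do(Campaign F)) is just the pooled rate for Campaign F: 161/750 = 0.215.

0.21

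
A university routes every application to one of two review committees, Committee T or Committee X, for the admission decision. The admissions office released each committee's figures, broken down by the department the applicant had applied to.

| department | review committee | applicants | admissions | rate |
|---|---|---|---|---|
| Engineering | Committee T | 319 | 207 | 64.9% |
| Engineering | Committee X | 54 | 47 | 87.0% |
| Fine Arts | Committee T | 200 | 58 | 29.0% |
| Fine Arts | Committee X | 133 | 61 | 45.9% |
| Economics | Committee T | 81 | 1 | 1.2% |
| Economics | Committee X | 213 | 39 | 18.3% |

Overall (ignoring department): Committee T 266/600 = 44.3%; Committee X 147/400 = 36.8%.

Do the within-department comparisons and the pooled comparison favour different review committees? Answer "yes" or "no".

Within each department level (Engineering 64.9% vs 87.0%; Fine Arts 29.0% vs 45.9%; Economics 1.2% vs 18.3%), Committee X has the higher rate every time. Pooled: 44.3% vs 36.8% — Committee T has the higher rate overall. The two comparisons disagree.

yes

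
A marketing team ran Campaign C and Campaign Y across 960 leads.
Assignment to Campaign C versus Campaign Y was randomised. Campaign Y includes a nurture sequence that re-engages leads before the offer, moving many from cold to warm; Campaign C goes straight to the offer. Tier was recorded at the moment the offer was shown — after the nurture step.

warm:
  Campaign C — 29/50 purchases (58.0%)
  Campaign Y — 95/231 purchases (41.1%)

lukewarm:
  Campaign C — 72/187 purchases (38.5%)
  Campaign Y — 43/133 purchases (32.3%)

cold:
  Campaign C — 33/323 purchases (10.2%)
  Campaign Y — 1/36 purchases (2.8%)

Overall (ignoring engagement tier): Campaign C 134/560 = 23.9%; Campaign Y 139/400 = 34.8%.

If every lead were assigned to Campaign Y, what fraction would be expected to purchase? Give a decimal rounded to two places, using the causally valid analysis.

0.35

Because the campaign influences engagement tier, engagement tier is a post-treatment mediator, not a confounder. Stratifying on it would bias the estimate; the causal effect is the crude pooled difference.
So P(outcome | do(Campaign Y)) is just the pooled rate for Campaign Y: 139/400 = 0.347.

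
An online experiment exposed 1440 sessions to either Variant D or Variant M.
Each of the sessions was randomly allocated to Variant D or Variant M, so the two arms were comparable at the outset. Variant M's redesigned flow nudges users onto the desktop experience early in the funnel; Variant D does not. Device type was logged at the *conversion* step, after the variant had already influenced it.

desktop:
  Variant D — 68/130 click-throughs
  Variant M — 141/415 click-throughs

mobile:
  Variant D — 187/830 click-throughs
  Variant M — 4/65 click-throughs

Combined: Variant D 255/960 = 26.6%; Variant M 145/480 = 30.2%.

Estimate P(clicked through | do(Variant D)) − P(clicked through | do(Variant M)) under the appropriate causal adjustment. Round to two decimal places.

Stratifying would compare variants among sessions the variants themselves sorted into device type groups — a form of selection on an intermediate. The unconditioned pooled rates give the total causal effect.
The causal difference is the pooled difference: 0.266 − 0.302 = -0.036.

-0.04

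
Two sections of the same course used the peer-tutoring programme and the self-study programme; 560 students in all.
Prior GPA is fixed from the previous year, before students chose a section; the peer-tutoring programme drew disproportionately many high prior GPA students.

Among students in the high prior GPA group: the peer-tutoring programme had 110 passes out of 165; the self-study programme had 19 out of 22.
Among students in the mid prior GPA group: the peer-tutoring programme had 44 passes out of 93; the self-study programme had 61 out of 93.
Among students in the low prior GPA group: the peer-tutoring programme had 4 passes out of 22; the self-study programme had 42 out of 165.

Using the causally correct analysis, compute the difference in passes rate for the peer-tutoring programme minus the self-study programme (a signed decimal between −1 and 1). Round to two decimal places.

The stratified and pooled comparisons disagree (the self-study programme wins within each prior GPA band; the peer-tutoring programme wins overall), so the answer turns on the causal role of prior GPA band.
Here prior GPA band is a common cause — it drives both which teaching method a case falls under and the outcome. The crude comparison mixes populations; the stratum-specific rates are the causally relevant ones.
Adjusting over the population distribution of prior GPA band: 0.334·(0.667−0.864) + 0.332·(0.473−0.656) + 0.334·(0.182−0.255) = -0.151.

-0.15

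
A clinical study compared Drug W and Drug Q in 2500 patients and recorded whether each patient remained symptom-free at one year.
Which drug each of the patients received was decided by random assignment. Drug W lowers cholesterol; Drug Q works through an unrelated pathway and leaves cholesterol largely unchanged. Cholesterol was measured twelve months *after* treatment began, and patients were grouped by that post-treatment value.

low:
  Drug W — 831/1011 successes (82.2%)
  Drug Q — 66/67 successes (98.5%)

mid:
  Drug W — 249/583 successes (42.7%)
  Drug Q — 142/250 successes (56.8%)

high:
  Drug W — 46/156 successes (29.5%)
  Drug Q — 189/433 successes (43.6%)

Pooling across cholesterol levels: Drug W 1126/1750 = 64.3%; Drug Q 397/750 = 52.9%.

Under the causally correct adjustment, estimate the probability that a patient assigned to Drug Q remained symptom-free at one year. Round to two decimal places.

0.53

Because the drug influences cholesterol, cholesterol is a post-treatment mediator, not a confounder. Stratifying on it would bias the estimate; the causal effect is the crude pooled difference.
So P(outcome | do(Drug Q)) is just the pooled rate for Drug Q: 397/750 = 0.529.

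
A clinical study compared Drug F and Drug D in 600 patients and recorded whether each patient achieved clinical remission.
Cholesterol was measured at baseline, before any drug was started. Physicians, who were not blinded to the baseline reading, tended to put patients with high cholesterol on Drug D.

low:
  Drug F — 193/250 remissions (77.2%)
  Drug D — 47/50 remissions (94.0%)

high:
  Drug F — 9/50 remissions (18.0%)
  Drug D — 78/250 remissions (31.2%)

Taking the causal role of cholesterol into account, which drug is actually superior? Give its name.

Drug D

Cholesterol differs across drugs for reasons unrelated to any effect of the drug itself, and it separately predicts the outcome — a classic confounder. We must compare within cholesterol levels.
Within each level — low: 77.2% vs 94.0%; high: 18.0% vs 31.2% — Drug D is higher every time.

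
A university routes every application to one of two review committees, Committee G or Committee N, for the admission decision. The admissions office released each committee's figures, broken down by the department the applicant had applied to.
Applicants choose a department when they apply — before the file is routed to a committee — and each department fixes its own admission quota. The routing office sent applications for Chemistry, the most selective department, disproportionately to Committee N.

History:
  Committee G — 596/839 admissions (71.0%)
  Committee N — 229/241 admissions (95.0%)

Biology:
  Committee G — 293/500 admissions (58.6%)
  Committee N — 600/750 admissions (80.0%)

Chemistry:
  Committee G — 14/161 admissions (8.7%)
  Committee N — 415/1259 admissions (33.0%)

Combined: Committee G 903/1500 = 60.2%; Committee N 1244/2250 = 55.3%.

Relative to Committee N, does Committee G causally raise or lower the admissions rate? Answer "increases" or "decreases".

Since department is a pre-existing factor (not a product of the review committee) and it affects the outcome on its own, it is a confounder. The stratified rates, not the pooled rate, identify the causal effect.
Within each level — History: 71.0% vs 95.0%; Biology: 58.6% vs 80.0%; Chemistry: 8.7% vs 33.0% — Committee N is higher every time.

decreases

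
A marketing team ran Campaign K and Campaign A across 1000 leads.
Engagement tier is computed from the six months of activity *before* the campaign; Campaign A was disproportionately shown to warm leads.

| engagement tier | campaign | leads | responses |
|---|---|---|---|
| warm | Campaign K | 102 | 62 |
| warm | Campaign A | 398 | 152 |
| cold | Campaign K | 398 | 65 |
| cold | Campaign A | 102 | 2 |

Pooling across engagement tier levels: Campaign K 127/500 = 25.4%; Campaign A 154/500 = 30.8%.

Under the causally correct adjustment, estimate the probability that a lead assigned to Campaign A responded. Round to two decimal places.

Here engagement tier is a common cause — it drives both which campaign a case falls under and the outcome. The crude comparison mixes populations; the stratum-specific rates are the causally relevant ones.
Standardising Campaign A to the population engagement tier mix: 0.500·152/398 + 0.500·2/102 = 0.201.

0.20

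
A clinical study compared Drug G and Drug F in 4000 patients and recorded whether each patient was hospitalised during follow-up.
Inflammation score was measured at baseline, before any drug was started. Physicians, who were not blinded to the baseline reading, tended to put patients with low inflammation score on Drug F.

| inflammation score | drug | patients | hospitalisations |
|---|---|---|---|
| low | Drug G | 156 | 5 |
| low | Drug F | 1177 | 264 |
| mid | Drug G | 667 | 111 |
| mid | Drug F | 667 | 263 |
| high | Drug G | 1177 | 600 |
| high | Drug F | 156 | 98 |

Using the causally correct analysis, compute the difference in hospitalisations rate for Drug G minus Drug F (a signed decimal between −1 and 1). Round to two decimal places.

-0.18

Within every inflammation score level Drug G has the lower rate, yet pooled Drug F does — Simpson's reversal.
The imbalance in inflammation score arose from how patients were allocated, not from anything the drug did; and inflammation score independently affects the outcome. The pooled gap is confounded — condition on inflammation score.
Adjusting over the population distribution of inflammation score: 0.333·(0.032−0.224) + 0.334·(0.166−0.394) + 0.333·(0.510−0.628) = -0.180.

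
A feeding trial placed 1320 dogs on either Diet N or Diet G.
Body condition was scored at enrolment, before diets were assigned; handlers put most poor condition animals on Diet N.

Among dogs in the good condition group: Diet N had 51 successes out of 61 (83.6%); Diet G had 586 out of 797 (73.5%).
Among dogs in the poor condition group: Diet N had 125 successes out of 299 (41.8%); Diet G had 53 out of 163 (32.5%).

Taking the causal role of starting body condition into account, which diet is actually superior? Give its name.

Starting body condition satisfies the back-door criterion: it is not a descendant of the diet, and it blocks the spurious path from diet to outcome. Adjusting for it (i.e., using the within-starting body condition rates) gives the causal effect.
Within each level — good condition: 83.6% vs 73.5%; poor condition: 41.8% vs 32.5% — Diet N is higher every time.

Diet N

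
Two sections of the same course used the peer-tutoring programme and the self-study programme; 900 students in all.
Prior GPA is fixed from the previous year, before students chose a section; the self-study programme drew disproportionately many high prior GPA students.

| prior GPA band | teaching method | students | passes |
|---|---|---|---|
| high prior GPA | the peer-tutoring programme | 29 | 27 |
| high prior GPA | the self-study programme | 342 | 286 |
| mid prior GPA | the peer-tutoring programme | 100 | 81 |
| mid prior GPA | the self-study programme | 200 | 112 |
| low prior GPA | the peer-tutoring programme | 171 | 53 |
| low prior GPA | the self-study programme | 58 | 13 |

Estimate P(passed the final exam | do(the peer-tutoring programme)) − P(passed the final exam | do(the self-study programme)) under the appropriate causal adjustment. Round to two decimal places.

Within every prior GPA band level the peer-tutoring programme has the higher rate, yet pooled the self-study programme does — Simpson's reversal.
Prior GPA band satisfies the back-door criterion: it is not a descendant of the teaching method, and it blocks the spurious path from teaching method to outcome. Adjusting for it (i.e., using the within-prior GPA band rates) gives the causal effect.
Adjusting over the population distribution of prior GPA band: 0.412·(0.931−0.836) + 0.333·(0.810−0.560) + 0.254·(0.310−0.224) = +0.144.

+0.14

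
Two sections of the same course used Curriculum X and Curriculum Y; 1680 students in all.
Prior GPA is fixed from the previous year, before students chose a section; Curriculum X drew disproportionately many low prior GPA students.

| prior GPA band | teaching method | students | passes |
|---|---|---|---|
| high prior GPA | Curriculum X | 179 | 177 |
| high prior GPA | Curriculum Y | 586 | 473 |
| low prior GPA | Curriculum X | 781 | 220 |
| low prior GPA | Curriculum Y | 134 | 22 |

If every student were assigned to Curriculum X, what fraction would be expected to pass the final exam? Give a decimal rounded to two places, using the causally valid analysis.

The prior GPA band-specific comparison favours Curriculum X throughout, but the pooled figures favour Curriculum Y. The question is whether to condition on prior GPA band.
Nothing the teaching method does changes prior GPA band; the imbalance is an allocation artefact. With prior GPA band also predicting the outcome, the pooled figure is confounded, and the within-stratum comparison is the causal one.
Standardising Curriculum X to the population prior GPA band mix: 0.455·177/179 + 0.545·220/781 = 0.604.

0.60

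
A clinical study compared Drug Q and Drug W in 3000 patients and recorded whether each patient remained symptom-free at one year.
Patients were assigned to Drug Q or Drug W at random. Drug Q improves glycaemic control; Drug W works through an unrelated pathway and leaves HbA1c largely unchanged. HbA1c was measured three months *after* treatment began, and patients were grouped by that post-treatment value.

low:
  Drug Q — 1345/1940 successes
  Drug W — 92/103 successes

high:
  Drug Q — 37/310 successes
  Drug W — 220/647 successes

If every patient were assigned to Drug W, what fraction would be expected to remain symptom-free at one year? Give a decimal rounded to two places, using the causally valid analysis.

0.42

The stratified and pooled comparisons disagree (Drug W wins within each HbA1c; Drug Q wins overall), so the answer turns on the causal role of HbA1c.
HbA1c is downstream of the drug. One should not condition on a consequence of treatment, so the overall rates are the right comparison.
So P(outcome | do(Drug W)) is just the pooled rate for Drug W: 312/750 = 0.416.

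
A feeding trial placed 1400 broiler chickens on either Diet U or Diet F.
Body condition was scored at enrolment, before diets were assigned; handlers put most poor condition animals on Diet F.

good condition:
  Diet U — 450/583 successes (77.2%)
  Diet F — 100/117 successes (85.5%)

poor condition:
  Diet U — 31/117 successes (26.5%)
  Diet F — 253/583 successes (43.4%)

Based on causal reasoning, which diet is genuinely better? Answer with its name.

The starting body condition-specific comparison favours Diet F throughout, but the pooled figures favour Diet U. The question is whether to condition on starting body condition.
Starting body condition is set before the diet has any effect — it is not caused by the diet — and it independently drives the outcome. That makes it a confounder, so the causal comparison is within starting body condition levels.
Within each level — good condition: 77.2% vs 85.5%; poor condition: 26.5% vs 43.4% — Diet F is higher every time.

Diet F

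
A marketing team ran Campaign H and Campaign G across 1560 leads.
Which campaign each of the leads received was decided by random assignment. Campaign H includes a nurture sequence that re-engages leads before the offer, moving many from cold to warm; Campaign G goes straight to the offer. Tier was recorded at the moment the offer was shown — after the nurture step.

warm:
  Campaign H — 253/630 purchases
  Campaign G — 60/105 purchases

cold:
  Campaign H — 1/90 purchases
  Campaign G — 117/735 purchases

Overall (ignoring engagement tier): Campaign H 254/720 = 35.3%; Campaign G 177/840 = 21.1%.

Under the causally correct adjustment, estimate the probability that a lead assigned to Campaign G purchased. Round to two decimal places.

0.21

The distribution of engagement tier is itself part of what the campaign does — it is an intermediate outcome. Holding it fixed would remove that part of the effect; the total effect is the pooled difference.
So P(outcome | do(Campaign G)) is just the pooled rate for Campaign G: 177/840 = 0.211.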